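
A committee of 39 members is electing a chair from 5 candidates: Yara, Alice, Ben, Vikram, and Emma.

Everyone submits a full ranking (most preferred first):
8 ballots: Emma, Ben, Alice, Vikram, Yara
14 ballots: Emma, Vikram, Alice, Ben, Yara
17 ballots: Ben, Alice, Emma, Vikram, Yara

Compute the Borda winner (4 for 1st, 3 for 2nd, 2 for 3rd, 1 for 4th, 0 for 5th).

Emma

Yara: 8×0 + 14×0 + 17×0 = 0
Alice: 8×2 + 14×2 + 17×3 = 95
Ben: 8×3 + 14×1 + 17×4 = 106
Vikram: 8×1 + 14×3 + 17×1 = 67
Emma: 8×4 + 14×4 + 17×2 = 122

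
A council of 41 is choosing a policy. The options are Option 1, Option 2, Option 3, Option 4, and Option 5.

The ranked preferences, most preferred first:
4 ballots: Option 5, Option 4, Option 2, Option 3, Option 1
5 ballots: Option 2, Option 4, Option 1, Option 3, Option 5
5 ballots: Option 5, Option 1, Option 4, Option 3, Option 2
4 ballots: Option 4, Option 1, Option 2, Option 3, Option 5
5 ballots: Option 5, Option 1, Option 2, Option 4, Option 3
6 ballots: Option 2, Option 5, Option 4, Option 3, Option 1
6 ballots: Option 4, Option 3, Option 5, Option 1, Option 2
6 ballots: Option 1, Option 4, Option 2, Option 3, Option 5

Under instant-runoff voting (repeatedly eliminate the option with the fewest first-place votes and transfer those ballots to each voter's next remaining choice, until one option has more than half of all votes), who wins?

Option 4

Round 1: Option 1 6, Option 2 11, Option 3 0, Option 4 10, Option 5 14. Option 3 eliminated.
Round 2: Option 1 6, Option 2 11, Option 4 10, Option 5 14. Option 1 eliminated.
Round 3: Option 2 11, Option 4 16, Option 5 14. Option 2 eliminated.
Round 4: Option 4 21, Option 5 20. Option 4 has a majority (≥21).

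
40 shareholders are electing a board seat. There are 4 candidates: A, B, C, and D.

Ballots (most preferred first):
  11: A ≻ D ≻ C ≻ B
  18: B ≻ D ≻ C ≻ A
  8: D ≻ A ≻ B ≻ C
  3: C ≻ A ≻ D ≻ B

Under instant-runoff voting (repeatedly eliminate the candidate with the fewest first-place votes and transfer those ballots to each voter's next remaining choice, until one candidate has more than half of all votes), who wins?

Round 1: A 11, B 18, C 3, D 8. C eliminated.
Round 2: A 14, B 18, D 8. D eliminated.
Round 3: A 22, B 18. A has a majority (≥21).

A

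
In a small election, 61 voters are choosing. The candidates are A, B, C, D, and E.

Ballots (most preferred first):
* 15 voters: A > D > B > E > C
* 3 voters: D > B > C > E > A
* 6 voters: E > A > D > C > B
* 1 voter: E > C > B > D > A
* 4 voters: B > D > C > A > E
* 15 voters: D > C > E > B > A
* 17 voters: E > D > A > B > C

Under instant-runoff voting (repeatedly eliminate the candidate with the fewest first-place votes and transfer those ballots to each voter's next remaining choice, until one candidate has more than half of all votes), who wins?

D

Round 1: A 15, B 4, C 0, D 18, E 24. C eliminated.
Round 2: A 15, B 4, D 18, E 24. B eliminated.
Round 3: A 15, D 22, E 24. A eliminated.
Round 4: D 37, E 24. D has a majority (≥31).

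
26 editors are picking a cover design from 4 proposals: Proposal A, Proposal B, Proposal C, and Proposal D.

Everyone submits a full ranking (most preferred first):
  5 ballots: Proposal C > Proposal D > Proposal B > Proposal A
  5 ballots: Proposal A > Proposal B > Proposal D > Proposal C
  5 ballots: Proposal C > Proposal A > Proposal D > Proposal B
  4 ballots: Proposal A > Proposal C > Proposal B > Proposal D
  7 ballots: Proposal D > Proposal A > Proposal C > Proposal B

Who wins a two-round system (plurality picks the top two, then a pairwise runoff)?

Proposal A

Round 1 first-place votes: Proposal A 9, Proposal B 0, Proposal C 10, Proposal D 7. Proposal C and Proposal A advance.
Runoff: Proposal C is ranked above Proposal A on 10 ballots, Proposal A above Proposal C on 16.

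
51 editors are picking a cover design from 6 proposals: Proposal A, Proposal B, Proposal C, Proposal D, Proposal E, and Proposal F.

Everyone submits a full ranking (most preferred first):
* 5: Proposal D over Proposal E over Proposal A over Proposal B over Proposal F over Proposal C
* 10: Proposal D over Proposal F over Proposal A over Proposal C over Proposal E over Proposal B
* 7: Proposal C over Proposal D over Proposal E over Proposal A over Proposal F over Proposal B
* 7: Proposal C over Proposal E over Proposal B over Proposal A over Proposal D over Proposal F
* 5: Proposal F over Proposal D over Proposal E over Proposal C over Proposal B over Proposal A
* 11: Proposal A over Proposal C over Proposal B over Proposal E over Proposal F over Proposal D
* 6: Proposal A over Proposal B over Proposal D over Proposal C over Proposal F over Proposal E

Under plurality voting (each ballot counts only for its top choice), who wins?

Proposal A

First-place votes: Proposal A 17, Proposal B 0, Proposal C 14, Proposal D 15, Proposal E 0, Proposal F 5.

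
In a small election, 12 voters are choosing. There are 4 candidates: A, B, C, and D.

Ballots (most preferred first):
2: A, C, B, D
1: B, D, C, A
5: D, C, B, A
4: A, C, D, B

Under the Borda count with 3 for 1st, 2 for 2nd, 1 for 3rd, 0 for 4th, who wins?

C

A: 2×3 + 1×0 + 5×0 + 4×3 = 18
B: 2×1 + 1×3 + 5×1 + 4×0 = 10
C: 2×2 + 1×1 + 5×2 + 4×2 = 23
D: 2×0 + 1×2 + 5×3 + 4×1 = 21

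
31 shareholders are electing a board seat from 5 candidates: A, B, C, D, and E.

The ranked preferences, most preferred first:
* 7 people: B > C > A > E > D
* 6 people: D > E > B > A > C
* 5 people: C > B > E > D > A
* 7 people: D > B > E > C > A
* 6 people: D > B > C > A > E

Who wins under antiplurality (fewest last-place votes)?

Last-place votes: A 12, B 0, C 6, D 7, E 6.

B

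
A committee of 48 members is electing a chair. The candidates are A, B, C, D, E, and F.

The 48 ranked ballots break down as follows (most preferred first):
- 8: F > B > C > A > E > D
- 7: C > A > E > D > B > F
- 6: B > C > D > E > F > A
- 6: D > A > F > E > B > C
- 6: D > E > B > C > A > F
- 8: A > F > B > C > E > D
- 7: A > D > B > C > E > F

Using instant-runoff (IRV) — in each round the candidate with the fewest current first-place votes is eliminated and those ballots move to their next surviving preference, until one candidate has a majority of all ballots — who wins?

C

Round 1: A 15, B 6, C 7, D 12, E 0, F 8. E eliminated.
Round 2: A 15, B 6, C 7, D 12, F 8. B eliminated.
Round 3: A 15, C 13, D 12, F 8. F eliminated.
Round 4: A 15, C 21, D 12. D eliminated.
Round 5: A 21, C 27. C has a majority (≥25).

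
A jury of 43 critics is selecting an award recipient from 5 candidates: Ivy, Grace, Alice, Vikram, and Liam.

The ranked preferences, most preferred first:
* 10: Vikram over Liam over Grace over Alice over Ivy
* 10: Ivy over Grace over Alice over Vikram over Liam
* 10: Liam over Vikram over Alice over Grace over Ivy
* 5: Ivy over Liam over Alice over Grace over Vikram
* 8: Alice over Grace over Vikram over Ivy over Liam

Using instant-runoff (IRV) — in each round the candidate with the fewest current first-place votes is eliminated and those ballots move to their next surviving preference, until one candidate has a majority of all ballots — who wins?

Vikram

Round 1: Ivy 15, Grace 0, Alice 8, Vikram 10, Liam 10. Grace eliminated.
Round 2: Ivy 15, Alice 8, Vikram 10, Liam 10. Alice eliminated.
Round 3: Ivy 15, Vikram 18, Liam 10. Liam eliminated.
Round 4: Ivy 15, Vikram 28. Vikram has a majority (≥22).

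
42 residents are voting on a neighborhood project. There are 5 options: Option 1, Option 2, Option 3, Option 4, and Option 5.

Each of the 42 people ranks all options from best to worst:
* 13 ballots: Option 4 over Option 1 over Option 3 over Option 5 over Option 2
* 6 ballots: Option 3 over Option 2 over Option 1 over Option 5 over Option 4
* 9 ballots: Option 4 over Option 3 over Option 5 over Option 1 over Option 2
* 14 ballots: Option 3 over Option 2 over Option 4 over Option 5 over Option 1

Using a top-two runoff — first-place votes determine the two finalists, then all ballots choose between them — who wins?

Option 4

Round 1 first-place votes: Option 1 0, Option 2 0, Option 3 20, Option 4 22, Option 5 0. Option 4 and Option 3 advance.
Runoff: Option 4 is ranked above Option 3 on 22 ballots, Option 3 above Option 4 on 20.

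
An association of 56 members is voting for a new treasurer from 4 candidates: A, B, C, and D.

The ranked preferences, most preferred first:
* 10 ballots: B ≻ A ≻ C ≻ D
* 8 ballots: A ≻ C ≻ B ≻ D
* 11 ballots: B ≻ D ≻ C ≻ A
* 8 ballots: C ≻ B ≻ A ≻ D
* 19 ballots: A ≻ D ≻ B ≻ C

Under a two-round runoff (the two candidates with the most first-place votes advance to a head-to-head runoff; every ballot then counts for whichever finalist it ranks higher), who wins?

B

Round 1 first-place votes: A 27, B 21, C 8, D 0. A and B advance.
Runoff: A is ranked above B on 27 ballots, B above A on 29.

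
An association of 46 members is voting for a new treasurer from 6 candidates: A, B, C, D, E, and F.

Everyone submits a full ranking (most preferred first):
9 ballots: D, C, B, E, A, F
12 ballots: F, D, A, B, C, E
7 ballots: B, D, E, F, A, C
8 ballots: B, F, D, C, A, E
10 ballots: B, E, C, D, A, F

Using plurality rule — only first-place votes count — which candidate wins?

First-place votes: A 0, B 25, C 0, D 9, E 0, F 12.

B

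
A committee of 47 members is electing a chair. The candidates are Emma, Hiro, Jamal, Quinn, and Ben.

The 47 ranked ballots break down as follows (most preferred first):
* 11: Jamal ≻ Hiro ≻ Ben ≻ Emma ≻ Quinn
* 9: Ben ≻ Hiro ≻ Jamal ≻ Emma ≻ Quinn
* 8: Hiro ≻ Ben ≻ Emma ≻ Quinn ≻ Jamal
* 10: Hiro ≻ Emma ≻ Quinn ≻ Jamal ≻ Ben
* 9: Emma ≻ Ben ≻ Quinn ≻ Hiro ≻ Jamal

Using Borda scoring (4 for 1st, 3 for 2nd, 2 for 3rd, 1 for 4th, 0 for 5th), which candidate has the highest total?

Hiro

Emma: 11×1 + 9×1 + 8×2 + 10×3 + 9×4 = 102
Hiro: 11×3 + 9×3 + 8×4 + 10×4 + 9×1 = 141
Jamal: 11×4 + 9×2 + 8×0 + 10×1 + 9×0 = 72
Quinn: 11×0 + 9×0 + 8×1 + 10×2 + 9×2 = 46
Ben: 11×2 + 9×4 + 8×3 + 10×0 + 9×3 = 109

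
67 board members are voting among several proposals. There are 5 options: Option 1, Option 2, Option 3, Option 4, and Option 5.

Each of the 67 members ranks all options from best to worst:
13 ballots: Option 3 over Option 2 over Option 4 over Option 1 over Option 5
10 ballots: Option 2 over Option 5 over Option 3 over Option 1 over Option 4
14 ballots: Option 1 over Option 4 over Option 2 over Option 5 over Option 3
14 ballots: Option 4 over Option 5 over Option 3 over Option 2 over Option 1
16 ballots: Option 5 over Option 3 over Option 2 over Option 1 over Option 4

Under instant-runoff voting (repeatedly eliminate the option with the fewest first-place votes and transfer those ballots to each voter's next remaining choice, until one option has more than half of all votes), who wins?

Option 4

Round 1: Option 1 14, Option 2 10, Option 3 13, Option 4 14, Option 5 16. Option 2 eliminated.
Round 2: Option 1 14, Option 3 13, Option 4 14, Option 5 26. Option 3 eliminated.
Round 3: Option 1 14, Option 4 27, Option 5 26. Option 1 eliminated.
Round 4: Option 4 41, Option 5 26. Option 4 has a majority (≥34).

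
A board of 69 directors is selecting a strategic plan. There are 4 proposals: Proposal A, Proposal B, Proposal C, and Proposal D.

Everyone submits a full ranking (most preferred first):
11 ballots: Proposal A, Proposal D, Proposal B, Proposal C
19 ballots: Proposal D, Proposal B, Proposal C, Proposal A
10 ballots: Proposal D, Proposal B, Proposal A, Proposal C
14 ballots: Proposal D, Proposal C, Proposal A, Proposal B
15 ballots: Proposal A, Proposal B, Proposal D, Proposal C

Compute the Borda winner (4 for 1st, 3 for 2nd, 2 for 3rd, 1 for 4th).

Proposal D

Proposal A: 11×4 + 19×1 + 10×2 + 14×2 + 15×4 = 171
Proposal B: 11×2 + 19×3 + 10×3 + 14×1 + 15×3 = 168
Proposal C: 11×1 + 19×2 + 10×1 + 14×3 + 15×1 = 116
Proposal D: 11×3 + 19×4 + 10×4 + 14×4 + 15×2 = 235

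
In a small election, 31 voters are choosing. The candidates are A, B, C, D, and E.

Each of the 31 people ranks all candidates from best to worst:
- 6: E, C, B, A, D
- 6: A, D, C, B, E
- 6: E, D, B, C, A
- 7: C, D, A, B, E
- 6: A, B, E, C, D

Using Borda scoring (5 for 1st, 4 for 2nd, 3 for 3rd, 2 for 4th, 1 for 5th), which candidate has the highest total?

A: 6×2 + 6×5 + 6×1 + 7×3 + 6×5 = 99
B: 6×3 + 6×2 + 6×3 + 7×2 + 6×4 = 86
C: 6×4 + 6×3 + 6×2 + 7×5 + 6×2 = 101
D: 6×1 + 6×4 + 6×4 + 7×4 + 6×1 = 88
E: 6×5 + 6×1 + 6×5 + 7×1 + 6×3 = 91

C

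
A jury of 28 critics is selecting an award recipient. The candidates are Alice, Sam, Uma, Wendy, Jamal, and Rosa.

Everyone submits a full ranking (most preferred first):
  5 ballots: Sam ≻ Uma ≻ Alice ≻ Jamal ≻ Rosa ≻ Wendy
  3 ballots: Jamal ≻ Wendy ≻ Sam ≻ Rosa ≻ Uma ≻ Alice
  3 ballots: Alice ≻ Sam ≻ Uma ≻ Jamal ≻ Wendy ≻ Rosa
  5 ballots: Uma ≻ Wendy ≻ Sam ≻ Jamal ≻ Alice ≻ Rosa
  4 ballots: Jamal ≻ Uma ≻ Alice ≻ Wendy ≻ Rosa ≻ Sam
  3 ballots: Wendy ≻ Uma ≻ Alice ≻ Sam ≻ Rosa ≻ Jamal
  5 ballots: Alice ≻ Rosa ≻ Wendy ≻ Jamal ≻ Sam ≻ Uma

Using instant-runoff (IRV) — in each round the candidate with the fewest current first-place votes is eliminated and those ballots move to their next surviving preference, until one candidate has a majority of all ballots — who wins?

Uma

Round 1: Alice 8, Sam 5, Uma 5, Wendy 3, Jamal 7, Rosa 0. Rosa eliminated.
Round 2: Alice 8, Sam 5, Uma 5, Wendy 3, Jamal 7. Wendy eliminated.
Round 3: Alice 8, Sam 5, Uma 8, Jamal 7. Sam eliminated.
Round 4: Alice 8, Uma 13, Jamal 7. Jamal eliminated.
Round 5: Alice 8, Uma 20. Uma has a majority (≥15).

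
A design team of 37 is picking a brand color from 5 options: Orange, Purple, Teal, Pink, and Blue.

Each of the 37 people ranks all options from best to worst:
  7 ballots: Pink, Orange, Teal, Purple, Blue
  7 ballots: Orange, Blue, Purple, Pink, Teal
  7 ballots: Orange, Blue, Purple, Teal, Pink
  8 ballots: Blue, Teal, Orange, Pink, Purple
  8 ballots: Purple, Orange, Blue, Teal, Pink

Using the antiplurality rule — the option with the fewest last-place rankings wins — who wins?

Last-place votes: Orange 0, Purple 8, Teal 7, Pink 15, Blue 7.

Orange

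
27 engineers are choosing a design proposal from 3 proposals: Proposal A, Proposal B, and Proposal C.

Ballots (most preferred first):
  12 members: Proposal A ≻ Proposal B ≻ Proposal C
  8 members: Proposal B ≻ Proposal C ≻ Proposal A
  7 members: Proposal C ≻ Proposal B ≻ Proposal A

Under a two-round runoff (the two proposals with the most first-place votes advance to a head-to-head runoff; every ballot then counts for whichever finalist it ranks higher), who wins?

Proposal B

Round 1 first-place votes: Proposal A 12, Proposal B 8, Proposal C 7. Proposal A and Proposal B advance.
Runoff: Proposal A is ranked above Proposal B on 12 ballots, Proposal B above Proposal A on 15.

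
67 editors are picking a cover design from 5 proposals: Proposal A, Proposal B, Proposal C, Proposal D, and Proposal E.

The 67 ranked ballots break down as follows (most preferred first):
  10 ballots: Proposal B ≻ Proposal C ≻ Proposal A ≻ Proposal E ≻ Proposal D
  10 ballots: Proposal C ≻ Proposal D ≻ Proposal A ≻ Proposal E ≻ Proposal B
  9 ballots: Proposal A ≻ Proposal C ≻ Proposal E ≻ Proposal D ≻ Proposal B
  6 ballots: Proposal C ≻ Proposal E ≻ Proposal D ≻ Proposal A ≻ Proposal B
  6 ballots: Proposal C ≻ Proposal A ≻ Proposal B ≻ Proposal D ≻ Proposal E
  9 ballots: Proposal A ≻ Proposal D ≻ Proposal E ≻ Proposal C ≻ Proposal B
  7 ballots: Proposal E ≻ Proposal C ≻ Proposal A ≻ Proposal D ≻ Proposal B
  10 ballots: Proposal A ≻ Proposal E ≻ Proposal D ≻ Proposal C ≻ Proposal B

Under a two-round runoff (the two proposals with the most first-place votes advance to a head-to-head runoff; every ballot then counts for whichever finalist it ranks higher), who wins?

Round 1 first-place votes: Proposal A 28, Proposal B 10, Proposal C 22, Proposal D 0, Proposal E 7. Proposal A and Proposal C advance.
Runoff: Proposal A is ranked above Proposal C on 28 ballots, Proposal C above Proposal A on 39.

Proposal C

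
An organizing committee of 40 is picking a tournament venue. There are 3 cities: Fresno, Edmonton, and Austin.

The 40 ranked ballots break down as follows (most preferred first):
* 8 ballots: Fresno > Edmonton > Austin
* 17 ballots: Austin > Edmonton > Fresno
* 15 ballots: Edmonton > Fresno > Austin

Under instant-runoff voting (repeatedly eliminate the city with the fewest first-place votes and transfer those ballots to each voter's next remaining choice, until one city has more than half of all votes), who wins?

Edmonton

Round 1: Fresno 8, Edmonton 15, Austin 17. Fresno eliminated.
Round 2: Edmonton 23, Austin 17. Edmonton has a majority (≥21).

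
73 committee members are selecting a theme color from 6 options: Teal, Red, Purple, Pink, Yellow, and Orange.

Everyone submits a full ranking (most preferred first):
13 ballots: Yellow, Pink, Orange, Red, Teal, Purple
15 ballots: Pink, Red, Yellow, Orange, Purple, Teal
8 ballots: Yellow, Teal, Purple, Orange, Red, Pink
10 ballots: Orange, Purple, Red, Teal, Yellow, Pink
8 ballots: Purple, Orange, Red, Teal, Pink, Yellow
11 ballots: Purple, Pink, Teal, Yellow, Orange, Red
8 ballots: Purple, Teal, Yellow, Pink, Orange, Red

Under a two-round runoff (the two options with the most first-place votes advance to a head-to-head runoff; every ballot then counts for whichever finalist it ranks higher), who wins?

Round 1 first-place votes: Teal 0, Red 0, Purple 27, Pink 15, Yellow 21, Orange 10. Purple and Yellow advance.
Runoff: Purple is ranked above Yellow on 37 ballots, Yellow above Purple on 36.

Purple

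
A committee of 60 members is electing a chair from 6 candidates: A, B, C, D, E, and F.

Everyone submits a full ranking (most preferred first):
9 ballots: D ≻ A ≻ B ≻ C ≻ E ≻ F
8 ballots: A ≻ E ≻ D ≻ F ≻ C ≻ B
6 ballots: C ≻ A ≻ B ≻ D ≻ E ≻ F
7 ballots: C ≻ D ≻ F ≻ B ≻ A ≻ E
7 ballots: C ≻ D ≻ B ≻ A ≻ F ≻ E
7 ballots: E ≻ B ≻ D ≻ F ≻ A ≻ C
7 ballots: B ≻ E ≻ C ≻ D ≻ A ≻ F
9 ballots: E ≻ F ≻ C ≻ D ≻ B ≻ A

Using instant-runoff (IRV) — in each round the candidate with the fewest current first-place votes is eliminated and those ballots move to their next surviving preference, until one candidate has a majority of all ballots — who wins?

E

Round 1: A 8, B 7, C 20, D 9, E 16, F 0. F eliminated.
Round 2: A 8, B 7, C 20, D 9, E 16. B eliminated.
Round 3: A 8, C 20, D 9, E 23. A eliminated.
Round 4: C 20, D 9, E 31. E has a majority (≥31).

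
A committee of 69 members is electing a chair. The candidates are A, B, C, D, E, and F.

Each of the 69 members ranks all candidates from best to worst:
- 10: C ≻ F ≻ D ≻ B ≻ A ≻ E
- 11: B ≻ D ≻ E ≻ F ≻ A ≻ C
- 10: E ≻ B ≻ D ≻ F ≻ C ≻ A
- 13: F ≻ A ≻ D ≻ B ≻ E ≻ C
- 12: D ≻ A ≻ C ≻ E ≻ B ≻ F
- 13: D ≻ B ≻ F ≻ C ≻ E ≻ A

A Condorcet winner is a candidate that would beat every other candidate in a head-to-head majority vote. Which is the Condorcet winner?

D

D vs A: 56–13
D vs B: 48–21
D vs C: 59–10
D vs E: 59–10
D vs F: 46–23
D beats every other candidate.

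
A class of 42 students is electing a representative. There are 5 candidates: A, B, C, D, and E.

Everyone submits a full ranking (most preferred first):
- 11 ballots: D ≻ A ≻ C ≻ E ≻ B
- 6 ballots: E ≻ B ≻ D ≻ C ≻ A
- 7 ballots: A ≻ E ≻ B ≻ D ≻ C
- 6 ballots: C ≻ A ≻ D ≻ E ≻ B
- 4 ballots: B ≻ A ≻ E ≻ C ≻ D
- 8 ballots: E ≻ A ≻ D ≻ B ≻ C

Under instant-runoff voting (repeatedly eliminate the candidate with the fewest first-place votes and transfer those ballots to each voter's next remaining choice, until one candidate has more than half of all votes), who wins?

A

Round 1: A 7, B 4, C 6, D 11, E 14. B eliminated.
Round 2: A 11, C 6, D 11, E 14. C eliminated.
Round 3: A 17, D 11, E 14. D eliminated.
Round 4: A 28, E 14. A has a majority (≥22).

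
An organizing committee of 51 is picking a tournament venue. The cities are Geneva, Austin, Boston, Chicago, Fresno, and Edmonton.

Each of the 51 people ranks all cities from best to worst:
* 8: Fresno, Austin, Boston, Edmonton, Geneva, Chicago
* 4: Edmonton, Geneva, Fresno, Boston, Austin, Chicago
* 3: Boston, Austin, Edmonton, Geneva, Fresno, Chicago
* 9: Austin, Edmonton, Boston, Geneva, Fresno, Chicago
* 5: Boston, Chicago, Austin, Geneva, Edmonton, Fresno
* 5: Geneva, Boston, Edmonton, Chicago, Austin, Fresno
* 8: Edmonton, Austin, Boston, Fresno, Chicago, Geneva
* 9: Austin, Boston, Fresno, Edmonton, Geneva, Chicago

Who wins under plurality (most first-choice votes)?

Austin

First-place votes: Geneva 5, Austin 18, Boston 8, Chicago 0, Fresno 8, Edmonton 12.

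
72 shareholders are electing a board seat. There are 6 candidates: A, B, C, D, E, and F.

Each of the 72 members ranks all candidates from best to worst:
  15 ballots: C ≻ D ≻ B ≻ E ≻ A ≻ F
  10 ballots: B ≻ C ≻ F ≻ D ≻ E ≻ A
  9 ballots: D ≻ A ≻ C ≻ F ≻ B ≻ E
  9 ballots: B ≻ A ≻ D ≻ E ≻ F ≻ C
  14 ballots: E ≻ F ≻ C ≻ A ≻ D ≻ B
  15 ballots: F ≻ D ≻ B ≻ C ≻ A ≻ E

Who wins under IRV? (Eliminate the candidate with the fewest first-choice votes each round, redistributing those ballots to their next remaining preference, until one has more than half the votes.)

Round 1: A 0, B 19, C 15, D 9, E 14, F 15. A eliminated.
Round 2: B 19, C 15, D 9, E 14, F 15. D eliminated.
Round 3: B 19, C 24, E 14, F 15. E eliminated.
Round 4: B 19, C 24, F 29. B eliminated.
Round 5: C 34, F 38. F has a majority (≥37).

F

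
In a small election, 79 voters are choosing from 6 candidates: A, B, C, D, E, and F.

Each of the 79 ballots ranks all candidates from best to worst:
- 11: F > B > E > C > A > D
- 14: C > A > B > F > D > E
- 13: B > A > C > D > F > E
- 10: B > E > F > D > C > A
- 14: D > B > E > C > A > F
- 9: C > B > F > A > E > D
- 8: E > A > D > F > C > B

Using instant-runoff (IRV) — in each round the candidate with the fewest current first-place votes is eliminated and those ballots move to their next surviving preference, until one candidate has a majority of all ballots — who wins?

B

Round 1: A 0, B 23, C 23, D 14, E 8, F 11. A eliminated.
Round 2: B 23, C 23, D 14, E 8, F 11. E eliminated.
Round 3: B 23, C 23, D 22, F 11. F eliminated.
Round 4: B 34, C 23, D 22. D eliminated.
Round 5: B 48, C 31. B has a majority (≥40).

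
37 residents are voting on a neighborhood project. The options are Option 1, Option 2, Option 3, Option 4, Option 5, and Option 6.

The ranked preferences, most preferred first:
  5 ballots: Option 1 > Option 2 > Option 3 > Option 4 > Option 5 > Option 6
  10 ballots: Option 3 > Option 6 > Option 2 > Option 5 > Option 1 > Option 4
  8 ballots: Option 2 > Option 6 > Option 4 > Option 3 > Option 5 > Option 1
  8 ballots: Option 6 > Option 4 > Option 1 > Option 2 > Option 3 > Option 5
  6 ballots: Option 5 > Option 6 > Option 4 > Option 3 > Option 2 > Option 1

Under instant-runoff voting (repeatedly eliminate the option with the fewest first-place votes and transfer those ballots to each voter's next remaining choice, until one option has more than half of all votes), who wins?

Round 1: Option 1 5, Option 2 8, Option 3 10, Option 4 0, Option 5 6, Option 6 8. Option 4 eliminated.
Round 2: Option 1 5, Option 2 8, Option 3 10, Option 5 6, Option 6 8. Option 1 eliminated.
Round 3: Option 2 13, Option 3 10, Option 5 6, Option 6 8. Option 5 eliminated.
Round 4: Option 2 13, Option 3 10, Option 6 14. Option 3 eliminated.
Round 5: Option 2 13, Option 6 24. Option 6 has a majority (≥19).

Option 6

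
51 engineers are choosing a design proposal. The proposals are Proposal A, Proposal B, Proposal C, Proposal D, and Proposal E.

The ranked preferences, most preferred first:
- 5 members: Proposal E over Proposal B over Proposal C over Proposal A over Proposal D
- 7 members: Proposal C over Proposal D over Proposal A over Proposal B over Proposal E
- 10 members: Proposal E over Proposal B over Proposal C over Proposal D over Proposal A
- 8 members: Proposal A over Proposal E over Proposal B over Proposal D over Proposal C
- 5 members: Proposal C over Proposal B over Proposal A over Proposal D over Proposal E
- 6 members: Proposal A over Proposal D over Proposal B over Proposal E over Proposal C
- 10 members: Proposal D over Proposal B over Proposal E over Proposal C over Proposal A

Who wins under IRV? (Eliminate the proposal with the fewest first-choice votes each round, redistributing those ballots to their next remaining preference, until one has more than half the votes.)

Proposal A

Round 1: Proposal A 14, Proposal B 0, Proposal C 12, Proposal D 10, Proposal E 15. Proposal B eliminated.
Round 2: Proposal A 14, Proposal C 12, Proposal D 10, Proposal E 15. Proposal D eliminated.
Round 3: Proposal A 14, Proposal C 12, Proposal E 25. Proposal C eliminated.
Round 4: Proposal A 26, Proposal E 25. Proposal A has a majority (≥26).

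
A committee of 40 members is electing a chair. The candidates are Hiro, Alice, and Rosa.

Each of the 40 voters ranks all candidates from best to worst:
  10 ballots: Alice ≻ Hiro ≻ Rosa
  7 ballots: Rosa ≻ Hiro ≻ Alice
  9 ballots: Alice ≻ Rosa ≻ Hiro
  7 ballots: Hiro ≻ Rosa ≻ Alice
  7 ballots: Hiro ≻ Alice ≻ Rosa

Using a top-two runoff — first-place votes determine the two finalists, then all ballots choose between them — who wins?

Round 1 first-place votes: Hiro 14, Alice 19, Rosa 7. Alice and Hiro advance.
Runoff: Alice is ranked above Hiro on 19 ballots, Hiro above Alice on 21.

Hiro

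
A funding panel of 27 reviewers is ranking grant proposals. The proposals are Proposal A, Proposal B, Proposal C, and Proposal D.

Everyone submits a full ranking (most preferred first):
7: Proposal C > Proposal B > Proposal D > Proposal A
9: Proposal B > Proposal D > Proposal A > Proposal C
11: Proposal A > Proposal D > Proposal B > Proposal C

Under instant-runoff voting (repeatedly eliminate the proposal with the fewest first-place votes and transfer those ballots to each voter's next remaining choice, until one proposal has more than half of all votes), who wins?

Proposal B

Round 1: Proposal A 11, Proposal B 9, Proposal C 7, Proposal D 0. Proposal D eliminated.
Round 2: Proposal A 11, Proposal B 9, Proposal C 7. Proposal C eliminated.
Round 3: Proposal A 11, Proposal B 16. Proposal B has a majority (≥14).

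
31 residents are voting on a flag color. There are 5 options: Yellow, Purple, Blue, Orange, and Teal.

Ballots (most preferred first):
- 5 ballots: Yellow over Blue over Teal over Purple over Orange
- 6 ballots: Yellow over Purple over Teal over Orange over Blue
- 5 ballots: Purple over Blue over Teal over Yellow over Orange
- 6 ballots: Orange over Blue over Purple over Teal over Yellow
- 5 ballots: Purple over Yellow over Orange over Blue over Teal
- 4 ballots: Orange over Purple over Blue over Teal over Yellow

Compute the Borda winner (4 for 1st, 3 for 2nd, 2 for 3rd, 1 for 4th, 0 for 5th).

Purple

Yellow: 5×4 + 6×4 + 5×1 + 6×0 + 5×3 + 4×0 = 64
Purple: 5×1 + 6×3 + 5×4 + 6×2 + 5×4 + 4×3 = 87
Blue: 5×3 + 6×0 + 5×3 + 6×3 + 5×1 + 4×2 = 61
Orange: 5×0 + 6×1 + 5×0 + 6×4 + 5×2 + 4×4 = 56
Teal: 5×2 + 6×2 + 5×2 + 6×1 + 5×0 + 4×1 = 42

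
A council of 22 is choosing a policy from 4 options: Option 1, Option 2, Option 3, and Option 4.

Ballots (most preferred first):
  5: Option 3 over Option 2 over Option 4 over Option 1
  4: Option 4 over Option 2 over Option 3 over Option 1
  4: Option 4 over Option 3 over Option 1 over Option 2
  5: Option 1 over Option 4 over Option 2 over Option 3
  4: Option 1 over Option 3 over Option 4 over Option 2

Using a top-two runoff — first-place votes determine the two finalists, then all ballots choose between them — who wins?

Option 4

Round 1 first-place votes: Option 1 9, Option 2 0, Option 3 5, Option 4 8. Option 1 and Option 4 advance.
Runoff: Option 1 is ranked above Option 4 on 9 ballots, Option 4 above Option 1 on 13.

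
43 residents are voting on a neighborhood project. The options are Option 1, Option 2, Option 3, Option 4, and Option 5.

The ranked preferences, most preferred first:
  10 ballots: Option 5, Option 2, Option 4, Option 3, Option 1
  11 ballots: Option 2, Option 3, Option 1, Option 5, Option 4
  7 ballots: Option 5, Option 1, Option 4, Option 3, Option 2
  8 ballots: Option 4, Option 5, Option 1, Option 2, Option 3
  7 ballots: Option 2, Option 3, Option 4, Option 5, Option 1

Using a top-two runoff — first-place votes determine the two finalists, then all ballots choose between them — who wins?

Option 5

Round 1 first-place votes: Option 1 0, Option 2 18, Option 3 0, Option 4 8, Option 5 17. Option 2 and Option 5 advance.
Runoff: Option 2 is ranked above Option 5 on 18 ballots, Option 5 above Option 2 on 25.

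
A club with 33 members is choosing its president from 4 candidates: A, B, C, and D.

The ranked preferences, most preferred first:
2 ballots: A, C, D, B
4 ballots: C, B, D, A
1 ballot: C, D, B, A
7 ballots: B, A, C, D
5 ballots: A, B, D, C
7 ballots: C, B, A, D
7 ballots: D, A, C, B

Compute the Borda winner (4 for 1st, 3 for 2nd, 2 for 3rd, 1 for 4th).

A: 2×4 + 4×1 + 1×1 + 7×3 + 5×4 + 7×2 + 7×3 = 89
B: 2×1 + 4×3 + 1×2 + 7×4 + 5×3 + 7×3 + 7×1 = 87
C: 2×3 + 4×4 + 1×4 + 7×2 + 5×1 + 7×4 + 7×2 = 87
D: 2×2 + 4×2 + 1×3 + 7×1 + 5×2 + 7×1 + 7×4 = 67

A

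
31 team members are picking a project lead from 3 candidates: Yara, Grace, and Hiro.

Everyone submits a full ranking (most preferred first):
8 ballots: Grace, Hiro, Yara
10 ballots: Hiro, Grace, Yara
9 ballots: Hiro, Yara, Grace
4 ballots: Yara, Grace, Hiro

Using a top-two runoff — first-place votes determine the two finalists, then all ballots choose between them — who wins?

Round 1 first-place votes: Yara 4, Grace 8, Hiro 19. Hiro and Grace advance.
Runoff: Hiro is ranked above Grace on 19 ballots, Grace above Hiro on 12.

Hiro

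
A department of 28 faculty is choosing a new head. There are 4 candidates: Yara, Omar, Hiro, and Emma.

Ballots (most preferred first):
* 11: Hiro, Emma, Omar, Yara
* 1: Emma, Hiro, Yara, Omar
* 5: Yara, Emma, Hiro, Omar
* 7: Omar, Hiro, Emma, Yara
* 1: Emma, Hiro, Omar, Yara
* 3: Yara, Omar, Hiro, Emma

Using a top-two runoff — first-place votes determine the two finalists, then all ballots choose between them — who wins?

Hiro

Round 1 first-place votes: Yara 8, Omar 7, Hiro 11, Emma 2. Hiro and Yara advance.
Runoff: Hiro is ranked above Yara on 20 ballots, Yara above Hiro on 8.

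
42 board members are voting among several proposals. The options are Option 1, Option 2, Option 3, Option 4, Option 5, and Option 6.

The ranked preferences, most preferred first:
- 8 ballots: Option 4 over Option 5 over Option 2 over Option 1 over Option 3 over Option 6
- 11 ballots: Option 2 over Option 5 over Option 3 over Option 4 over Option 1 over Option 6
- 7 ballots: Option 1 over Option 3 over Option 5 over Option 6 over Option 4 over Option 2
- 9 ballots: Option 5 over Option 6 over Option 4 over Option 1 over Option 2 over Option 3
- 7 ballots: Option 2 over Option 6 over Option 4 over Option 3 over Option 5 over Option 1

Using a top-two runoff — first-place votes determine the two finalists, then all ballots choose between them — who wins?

Round 1 first-place votes: Option 1 7, Option 2 18, Option 3 0, Option 4 8, Option 5 9, Option 6 0. Option 2 and Option 5 advance.
Runoff: Option 2 is ranked above Option 5 on 18 ballots, Option 5 above Option 2 on 24.

Option 5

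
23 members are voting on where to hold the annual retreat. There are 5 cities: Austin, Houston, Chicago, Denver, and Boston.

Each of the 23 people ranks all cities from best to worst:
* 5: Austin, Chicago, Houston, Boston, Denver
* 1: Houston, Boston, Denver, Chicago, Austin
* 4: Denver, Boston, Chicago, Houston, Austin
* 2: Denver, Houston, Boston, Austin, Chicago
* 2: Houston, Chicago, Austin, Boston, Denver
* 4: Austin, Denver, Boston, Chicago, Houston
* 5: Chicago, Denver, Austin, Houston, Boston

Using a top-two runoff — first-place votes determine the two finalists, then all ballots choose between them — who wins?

Denver

Round 1 first-place votes: Austin 9, Houston 3, Chicago 5, Denver 6, Boston 0. Austin and Denver advance.
Runoff: Austin is ranked above Denver on 11 ballots, Denver above Austin on 12.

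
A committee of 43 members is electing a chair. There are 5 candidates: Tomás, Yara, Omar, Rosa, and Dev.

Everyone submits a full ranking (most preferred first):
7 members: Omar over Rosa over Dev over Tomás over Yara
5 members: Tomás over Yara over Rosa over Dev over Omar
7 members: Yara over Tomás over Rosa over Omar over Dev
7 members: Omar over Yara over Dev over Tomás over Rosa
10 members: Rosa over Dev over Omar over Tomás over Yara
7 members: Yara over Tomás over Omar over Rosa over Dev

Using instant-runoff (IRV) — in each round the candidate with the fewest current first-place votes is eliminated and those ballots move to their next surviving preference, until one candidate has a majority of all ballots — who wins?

Omar

Round 1: Tomás 5, Yara 14, Omar 14, Rosa 10, Dev 0. Dev eliminated.
Round 2: Tomás 5, Yara 14, Omar 14, Rosa 10. Tomás eliminated.
Round 3: Yara 19, Omar 14, Rosa 10. Rosa eliminated.
Round 4: Yara 19, Omar 24. Omar has a majority (≥22).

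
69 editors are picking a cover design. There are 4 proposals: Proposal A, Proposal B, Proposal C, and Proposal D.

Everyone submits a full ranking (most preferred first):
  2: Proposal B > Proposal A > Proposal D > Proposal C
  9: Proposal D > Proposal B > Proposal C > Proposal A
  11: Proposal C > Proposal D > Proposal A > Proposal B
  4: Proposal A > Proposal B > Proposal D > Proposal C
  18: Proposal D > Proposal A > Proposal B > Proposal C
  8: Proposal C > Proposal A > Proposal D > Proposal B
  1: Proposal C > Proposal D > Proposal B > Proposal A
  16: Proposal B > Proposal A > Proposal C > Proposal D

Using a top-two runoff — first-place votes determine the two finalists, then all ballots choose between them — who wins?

Round 1 first-place votes: Proposal A 4, Proposal B 18, Proposal C 20, Proposal D 27. Proposal D and Proposal C advance.
Runoff: Proposal D is ranked above Proposal C on 33 ballots, Proposal C above Proposal D on 36.

Proposal C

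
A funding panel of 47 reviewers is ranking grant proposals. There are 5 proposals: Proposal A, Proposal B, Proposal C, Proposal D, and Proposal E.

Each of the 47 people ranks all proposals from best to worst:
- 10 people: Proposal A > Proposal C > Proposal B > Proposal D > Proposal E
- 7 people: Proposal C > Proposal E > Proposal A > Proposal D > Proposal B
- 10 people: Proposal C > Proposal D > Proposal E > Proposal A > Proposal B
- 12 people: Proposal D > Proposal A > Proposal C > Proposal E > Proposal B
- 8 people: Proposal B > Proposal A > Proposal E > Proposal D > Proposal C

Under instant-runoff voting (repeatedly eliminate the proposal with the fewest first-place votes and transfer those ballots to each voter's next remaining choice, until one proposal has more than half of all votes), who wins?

Proposal A

Round 1: Proposal A 10, Proposal B 8, Proposal C 17, Proposal D 12, Proposal E 0. Proposal E eliminated.
Round 2: Proposal A 10, Proposal B 8, Proposal C 17, Proposal D 12. Proposal B eliminated.
Round 3: Proposal A 18, Proposal C 17, Proposal D 12. Proposal D eliminated.
Round 4: Proposal A 30, Proposal C 17. Proposal A has a majority (≥24).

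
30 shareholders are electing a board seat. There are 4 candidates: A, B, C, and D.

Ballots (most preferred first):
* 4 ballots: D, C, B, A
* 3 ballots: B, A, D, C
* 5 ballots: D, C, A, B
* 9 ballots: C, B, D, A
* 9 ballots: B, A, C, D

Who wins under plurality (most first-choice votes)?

B

First-place votes: A 0, B 12, C 9, D 9.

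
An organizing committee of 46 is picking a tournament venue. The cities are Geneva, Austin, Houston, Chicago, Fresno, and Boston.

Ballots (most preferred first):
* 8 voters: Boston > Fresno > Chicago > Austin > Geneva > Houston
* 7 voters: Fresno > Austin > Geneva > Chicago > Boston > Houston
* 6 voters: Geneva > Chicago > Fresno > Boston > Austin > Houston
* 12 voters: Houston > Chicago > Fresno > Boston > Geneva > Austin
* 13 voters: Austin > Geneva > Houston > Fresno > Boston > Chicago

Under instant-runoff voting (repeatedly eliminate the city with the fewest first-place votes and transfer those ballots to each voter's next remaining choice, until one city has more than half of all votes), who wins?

Round 1: Geneva 6, Austin 13, Houston 12, Chicago 0, Fresno 7, Boston 8. Chicago eliminated.
Round 2: Geneva 6, Austin 13, Houston 12, Fresno 7, Boston 8. Geneva eliminated.
Round 3: Austin 13, Houston 12, Fresno 13, Boston 8. Boston eliminated.
Round 4: Austin 13, Houston 12, Fresno 21. Houston eliminated.
Round 5: Austin 13, Fresno 33. Fresno has a majority (≥24).

Fresno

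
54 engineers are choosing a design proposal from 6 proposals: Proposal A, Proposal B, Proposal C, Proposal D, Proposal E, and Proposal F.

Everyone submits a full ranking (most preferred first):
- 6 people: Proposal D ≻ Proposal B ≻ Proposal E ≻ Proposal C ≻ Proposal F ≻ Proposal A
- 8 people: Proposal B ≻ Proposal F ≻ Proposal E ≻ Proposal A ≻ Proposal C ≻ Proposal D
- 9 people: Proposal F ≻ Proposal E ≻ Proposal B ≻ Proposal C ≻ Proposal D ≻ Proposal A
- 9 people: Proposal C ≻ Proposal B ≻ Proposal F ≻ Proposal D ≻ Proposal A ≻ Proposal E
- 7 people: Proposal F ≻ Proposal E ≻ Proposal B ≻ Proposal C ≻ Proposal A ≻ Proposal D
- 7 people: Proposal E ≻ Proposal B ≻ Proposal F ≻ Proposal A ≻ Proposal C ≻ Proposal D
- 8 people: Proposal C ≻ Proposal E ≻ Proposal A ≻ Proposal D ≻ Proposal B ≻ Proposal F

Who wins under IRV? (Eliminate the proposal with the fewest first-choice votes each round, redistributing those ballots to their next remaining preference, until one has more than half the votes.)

Proposal B

Round 1: Proposal A 0, Proposal B 8, Proposal C 17, Proposal D 6, Proposal E 7, Proposal F 16. Proposal A eliminated.
Round 2: Proposal B 8, Proposal C 17, Proposal D 6, Proposal E 7, Proposal F 16. Proposal D eliminated.
Round 3: Proposal B 14, Proposal C 17, Proposal E 7, Proposal F 16. Proposal E eliminated.
Round 4: Proposal B 21, Proposal C 17, Proposal F 16. Proposal F eliminated.
Round 5: Proposal B 37, Proposal C 17. Proposal B has a majority (≥28).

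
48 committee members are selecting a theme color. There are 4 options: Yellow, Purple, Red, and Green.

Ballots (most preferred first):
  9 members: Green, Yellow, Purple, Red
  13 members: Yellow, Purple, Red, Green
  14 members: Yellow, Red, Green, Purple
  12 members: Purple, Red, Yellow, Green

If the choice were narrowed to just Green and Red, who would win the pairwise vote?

Red

Green is ranked above Red on 9 ballots; Red above Green on 39.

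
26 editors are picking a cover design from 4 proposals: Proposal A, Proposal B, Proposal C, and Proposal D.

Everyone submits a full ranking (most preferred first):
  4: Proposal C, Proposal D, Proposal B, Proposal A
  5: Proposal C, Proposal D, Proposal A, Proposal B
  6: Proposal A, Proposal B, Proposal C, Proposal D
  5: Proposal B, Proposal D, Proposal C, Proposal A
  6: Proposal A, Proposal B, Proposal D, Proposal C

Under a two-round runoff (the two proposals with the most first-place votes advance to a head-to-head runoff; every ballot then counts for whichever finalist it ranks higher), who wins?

Round 1 first-place votes: Proposal A 12, Proposal B 5, Proposal C 9, Proposal D 0. Proposal A and Proposal C advance.
Runoff: Proposal A is ranked above Proposal C on 12 ballots, Proposal C above Proposal A on 14.

Proposal C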